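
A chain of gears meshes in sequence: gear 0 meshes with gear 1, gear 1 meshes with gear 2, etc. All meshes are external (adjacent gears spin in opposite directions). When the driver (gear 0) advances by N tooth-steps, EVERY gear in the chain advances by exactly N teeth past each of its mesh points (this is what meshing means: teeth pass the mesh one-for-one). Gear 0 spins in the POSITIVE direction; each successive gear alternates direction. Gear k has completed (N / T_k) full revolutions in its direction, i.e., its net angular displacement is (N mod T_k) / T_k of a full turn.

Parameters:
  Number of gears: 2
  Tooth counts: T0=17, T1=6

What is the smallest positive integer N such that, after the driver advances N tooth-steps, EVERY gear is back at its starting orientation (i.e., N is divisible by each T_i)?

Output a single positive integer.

Gear k returns to start when N is a multiple of T_k.
All gears at start simultaneously when N is a common multiple of [17, 6]; the smallest such N is lcm(17, 6).
Start: lcm = T0 = 17
Fold in T1=6: gcd(17, 6) = 1; lcm(17, 6) = 17 * 6 / 1 = 102 / 1 = 102
Full cycle length = 102

Answer: 102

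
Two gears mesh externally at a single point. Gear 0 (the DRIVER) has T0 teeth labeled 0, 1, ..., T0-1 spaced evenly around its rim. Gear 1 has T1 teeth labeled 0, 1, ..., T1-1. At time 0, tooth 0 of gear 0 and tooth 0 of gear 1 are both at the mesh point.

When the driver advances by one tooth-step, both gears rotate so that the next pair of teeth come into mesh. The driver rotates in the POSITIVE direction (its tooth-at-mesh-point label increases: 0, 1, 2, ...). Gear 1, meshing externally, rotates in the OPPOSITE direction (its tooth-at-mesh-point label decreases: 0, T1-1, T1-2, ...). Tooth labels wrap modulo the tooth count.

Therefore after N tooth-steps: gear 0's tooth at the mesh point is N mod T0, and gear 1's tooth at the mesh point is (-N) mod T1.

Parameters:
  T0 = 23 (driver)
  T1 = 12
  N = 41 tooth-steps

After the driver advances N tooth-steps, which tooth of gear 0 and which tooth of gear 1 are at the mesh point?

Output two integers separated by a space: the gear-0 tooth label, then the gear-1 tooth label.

Answer: 18 7

Derivation:
Gear 0 (driver, T0=23): tooth at mesh = N mod T0
  41 = 1 * 23 + 18, so 41 mod 23 = 18
  gear 0 tooth = 18
Gear 1 (driven, T1=12): tooth at mesh = (-N) mod T1
  41 = 3 * 12 + 5, so 41 mod 12 = 5
  (-41) mod 12 = (-5) mod 12 = 12 - 5 = 7
Mesh after 41 steps: gear-0 tooth 18 meets gear-1 tooth 7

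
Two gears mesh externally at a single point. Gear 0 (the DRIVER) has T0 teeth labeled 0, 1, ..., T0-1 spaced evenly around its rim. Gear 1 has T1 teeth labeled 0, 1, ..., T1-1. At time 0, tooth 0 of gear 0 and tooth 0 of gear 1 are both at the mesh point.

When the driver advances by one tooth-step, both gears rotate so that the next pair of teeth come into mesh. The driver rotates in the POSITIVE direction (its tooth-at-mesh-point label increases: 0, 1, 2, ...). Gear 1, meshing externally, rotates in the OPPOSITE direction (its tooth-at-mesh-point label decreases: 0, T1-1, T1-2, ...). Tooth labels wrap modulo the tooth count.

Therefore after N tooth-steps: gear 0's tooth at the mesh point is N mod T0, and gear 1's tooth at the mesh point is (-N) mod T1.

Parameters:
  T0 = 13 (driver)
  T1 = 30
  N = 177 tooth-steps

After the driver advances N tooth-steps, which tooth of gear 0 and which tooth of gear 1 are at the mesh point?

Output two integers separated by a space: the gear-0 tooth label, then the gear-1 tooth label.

Answer: 8 3

Derivation:
Gear 0 (driver, T0=13): tooth at mesh = N mod T0
  177 = 13 * 13 + 8, so 177 mod 13 = 8
  gear 0 tooth = 8
Gear 1 (driven, T1=30): tooth at mesh = (-N) mod T1
  177 = 5 * 30 + 27, so 177 mod 30 = 27
  (-177) mod 30 = (-27) mod 30 = 30 - 27 = 3
Mesh after 177 steps: gear-0 tooth 8 meets gear-1 tooth 3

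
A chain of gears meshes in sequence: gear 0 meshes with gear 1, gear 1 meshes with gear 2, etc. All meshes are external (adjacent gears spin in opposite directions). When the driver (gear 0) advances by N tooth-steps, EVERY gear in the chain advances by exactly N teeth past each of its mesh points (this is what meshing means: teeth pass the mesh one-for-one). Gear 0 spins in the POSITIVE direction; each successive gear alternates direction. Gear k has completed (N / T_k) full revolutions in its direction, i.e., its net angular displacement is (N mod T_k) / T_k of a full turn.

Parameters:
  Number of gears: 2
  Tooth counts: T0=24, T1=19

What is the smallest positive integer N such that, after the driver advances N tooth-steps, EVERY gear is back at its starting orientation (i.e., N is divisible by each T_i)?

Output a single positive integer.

Answer: 456

Derivation:
Gear k returns to start when N is a multiple of T_k.
All gears at start simultaneously when N is a common multiple of [24, 19]; the smallest such N is lcm(24, 19).
Start: lcm = T0 = 24
Fold in T1=19: gcd(24, 19) = 1; lcm(24, 19) = 24 * 19 / 1 = 456 / 1 = 456
Full cycle length = 456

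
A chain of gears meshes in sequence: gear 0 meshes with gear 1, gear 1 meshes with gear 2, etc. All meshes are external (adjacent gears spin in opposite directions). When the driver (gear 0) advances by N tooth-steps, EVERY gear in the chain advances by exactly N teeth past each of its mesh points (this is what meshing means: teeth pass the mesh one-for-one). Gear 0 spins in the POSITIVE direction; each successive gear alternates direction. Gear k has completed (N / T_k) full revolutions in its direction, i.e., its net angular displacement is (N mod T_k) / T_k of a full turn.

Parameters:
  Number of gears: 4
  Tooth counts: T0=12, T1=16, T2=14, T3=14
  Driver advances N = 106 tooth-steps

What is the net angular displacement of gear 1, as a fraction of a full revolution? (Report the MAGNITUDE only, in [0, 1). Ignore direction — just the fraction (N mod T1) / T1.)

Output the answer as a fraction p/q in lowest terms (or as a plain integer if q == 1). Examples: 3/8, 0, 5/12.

Chain of 4 gears, tooth counts: [12, 16, 14, 14]
  gear 0: T0=12, direction=positive, advance = 106 mod 12 = 10 teeth = 10/12 turn
  gear 1: T1=16, direction=negative, advance = 106 mod 16 = 10 teeth = 10/16 turn
  gear 2: T2=14, direction=positive, advance = 106 mod 14 = 8 teeth = 8/14 turn
  gear 3: T3=14, direction=negative, advance = 106 mod 14 = 8 teeth = 8/14 turn
Gear 1: 106 mod 16 = 10
Fraction = 10 / 16 = 5/8 (gcd(10,16)=2) = 5/8

Answer: 5/8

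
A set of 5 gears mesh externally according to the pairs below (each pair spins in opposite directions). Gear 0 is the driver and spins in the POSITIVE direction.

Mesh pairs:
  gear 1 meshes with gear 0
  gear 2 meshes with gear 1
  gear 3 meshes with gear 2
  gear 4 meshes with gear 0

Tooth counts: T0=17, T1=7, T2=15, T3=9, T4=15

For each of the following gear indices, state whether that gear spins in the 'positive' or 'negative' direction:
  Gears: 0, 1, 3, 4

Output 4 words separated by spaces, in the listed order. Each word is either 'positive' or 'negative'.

Answer: positive negative negative negative

Derivation:
Gear 0 (driver): positive (depth 0)
  gear 1: meshes with gear 0 -> depth 1 -> negative (opposite of gear 0)
  gear 2: meshes with gear 1 -> depth 2 -> positive (opposite of gear 1)
  gear 3: meshes with gear 2 -> depth 3 -> negative (opposite of gear 2)
  gear 4: meshes with gear 0 -> depth 1 -> negative (opposite of gear 0)
Queried indices 0, 1, 3, 4 -> positive, negative, negative, negative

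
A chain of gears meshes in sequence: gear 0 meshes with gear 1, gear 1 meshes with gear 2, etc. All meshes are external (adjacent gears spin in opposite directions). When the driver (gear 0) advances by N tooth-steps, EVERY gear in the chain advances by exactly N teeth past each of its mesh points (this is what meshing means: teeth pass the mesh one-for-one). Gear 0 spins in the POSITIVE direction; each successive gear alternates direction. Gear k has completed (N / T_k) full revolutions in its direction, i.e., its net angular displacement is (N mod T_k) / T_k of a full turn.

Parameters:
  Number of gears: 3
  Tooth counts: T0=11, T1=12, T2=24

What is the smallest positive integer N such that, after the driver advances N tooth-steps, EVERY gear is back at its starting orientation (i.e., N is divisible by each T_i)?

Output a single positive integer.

Answer: 264

Derivation:
Gear k returns to start when N is a multiple of T_k.
All gears at start simultaneously when N is a common multiple of [11, 12, 24]; the smallest such N is lcm(11, 12, 24).
Start: lcm = T0 = 11
Fold in T1=12: gcd(11, 12) = 1; lcm(11, 12) = 11 * 12 / 1 = 132 / 1 = 132
Fold in T2=24: gcd(132, 24) = 12; lcm(132, 24) = 132 * 24 / 12 = 3168 / 12 = 264
Full cycle length = 264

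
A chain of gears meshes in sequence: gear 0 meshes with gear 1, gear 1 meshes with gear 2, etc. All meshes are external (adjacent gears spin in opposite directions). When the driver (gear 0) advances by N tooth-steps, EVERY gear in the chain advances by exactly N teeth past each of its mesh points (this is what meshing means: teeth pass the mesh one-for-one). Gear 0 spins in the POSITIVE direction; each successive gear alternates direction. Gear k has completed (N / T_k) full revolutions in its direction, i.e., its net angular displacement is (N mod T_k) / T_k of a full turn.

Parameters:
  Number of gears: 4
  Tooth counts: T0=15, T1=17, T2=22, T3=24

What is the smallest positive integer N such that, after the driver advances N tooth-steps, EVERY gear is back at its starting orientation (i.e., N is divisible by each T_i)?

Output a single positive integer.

Answer: 22440

Derivation:
Gear k returns to start when N is a multiple of T_k.
All gears at start simultaneously when N is a common multiple of [15, 17, 22, 24]; the smallest such N is lcm(15, 17, 22, 24).
Start: lcm = T0 = 15
Fold in T1=17: gcd(15, 17) = 1; lcm(15, 17) = 15 * 17 / 1 = 255 / 1 = 255
Fold in T2=22: gcd(255, 22) = 1; lcm(255, 22) = 255 * 22 / 1 = 5610 / 1 = 5610
Fold in T3=24: gcd(5610, 24) = 6; lcm(5610, 24) = 5610 * 24 / 6 = 134640 / 6 = 22440
Full cycle length = 22440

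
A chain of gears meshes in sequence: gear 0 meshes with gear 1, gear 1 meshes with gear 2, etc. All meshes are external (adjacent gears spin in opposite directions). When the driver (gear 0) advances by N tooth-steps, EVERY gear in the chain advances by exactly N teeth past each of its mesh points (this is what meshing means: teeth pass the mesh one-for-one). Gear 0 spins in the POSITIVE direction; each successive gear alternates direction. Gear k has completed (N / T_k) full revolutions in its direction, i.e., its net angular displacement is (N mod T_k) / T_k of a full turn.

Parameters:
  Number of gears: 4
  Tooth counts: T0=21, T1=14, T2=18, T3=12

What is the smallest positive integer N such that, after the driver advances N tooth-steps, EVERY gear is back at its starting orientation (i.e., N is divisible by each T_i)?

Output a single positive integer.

Answer: 252

Derivation:
Gear k returns to start when N is a multiple of T_k.
All gears at start simultaneously when N is a common multiple of [21, 14, 18, 12]; the smallest such N is lcm(21, 14, 18, 12).
Start: lcm = T0 = 21
Fold in T1=14: gcd(21, 14) = 7; lcm(21, 14) = 21 * 14 / 7 = 294 / 7 = 42
Fold in T2=18: gcd(42, 18) = 6; lcm(42, 18) = 42 * 18 / 6 = 756 / 6 = 126
Fold in T3=12: gcd(126, 12) = 6; lcm(126, 12) = 126 * 12 / 6 = 1512 / 6 = 252
Full cycle length = 252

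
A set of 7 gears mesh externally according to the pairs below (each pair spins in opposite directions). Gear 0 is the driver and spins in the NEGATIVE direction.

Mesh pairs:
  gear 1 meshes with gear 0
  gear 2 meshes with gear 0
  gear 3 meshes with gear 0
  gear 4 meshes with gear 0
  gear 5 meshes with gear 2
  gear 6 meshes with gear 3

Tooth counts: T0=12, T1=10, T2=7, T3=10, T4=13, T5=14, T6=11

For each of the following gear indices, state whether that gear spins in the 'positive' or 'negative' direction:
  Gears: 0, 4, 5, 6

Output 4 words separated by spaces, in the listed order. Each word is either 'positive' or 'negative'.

Gear 0 (driver): negative (depth 0)
  gear 1: meshes with gear 0 -> depth 1 -> positive (opposite of gear 0)
  gear 2: meshes with gear 0 -> depth 1 -> positive (opposite of gear 0)
  gear 3: meshes with gear 0 -> depth 1 -> positive (opposite of gear 0)
  gear 4: meshes with gear 0 -> depth 1 -> positive (opposite of gear 0)
  gear 5: meshes with gear 2 -> depth 2 -> negative (opposite of gear 2)
  gear 6: meshes with gear 3 -> depth 2 -> negative (opposite of gear 3)
Queried indices 0, 4, 5, 6 -> negative, positive, negative, negative

Answer: negative positive negative negative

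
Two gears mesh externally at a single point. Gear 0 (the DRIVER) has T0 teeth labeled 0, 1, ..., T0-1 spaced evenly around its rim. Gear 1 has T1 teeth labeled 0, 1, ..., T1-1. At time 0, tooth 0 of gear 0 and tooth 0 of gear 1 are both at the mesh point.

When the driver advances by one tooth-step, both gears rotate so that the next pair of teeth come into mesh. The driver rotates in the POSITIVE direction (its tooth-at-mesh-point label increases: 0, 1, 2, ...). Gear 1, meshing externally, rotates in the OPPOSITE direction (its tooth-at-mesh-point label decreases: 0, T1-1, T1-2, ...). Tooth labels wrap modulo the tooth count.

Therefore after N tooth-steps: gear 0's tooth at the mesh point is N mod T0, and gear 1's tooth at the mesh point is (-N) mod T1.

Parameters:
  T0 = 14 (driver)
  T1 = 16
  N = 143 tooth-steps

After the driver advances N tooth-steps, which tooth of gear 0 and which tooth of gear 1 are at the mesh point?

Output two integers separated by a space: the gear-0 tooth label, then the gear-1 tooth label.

Answer: 3 1

Derivation:
Gear 0 (driver, T0=14): tooth at mesh = N mod T0
  143 = 10 * 14 + 3, so 143 mod 14 = 3
  gear 0 tooth = 3
Gear 1 (driven, T1=16): tooth at mesh = (-N) mod T1
  143 = 8 * 16 + 15, so 143 mod 16 = 15
  (-143) mod 16 = (-15) mod 16 = 16 - 15 = 1
Mesh after 143 steps: gear-0 tooth 3 meets gear-1 tooth 1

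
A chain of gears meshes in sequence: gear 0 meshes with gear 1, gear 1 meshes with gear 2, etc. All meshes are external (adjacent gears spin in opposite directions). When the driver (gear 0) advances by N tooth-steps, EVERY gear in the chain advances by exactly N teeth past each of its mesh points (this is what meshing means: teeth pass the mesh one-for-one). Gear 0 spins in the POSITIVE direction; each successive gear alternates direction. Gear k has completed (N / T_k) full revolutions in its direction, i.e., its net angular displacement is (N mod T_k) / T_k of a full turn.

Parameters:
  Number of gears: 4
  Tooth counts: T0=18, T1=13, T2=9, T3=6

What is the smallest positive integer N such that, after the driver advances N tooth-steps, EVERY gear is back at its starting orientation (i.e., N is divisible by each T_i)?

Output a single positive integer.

Gear k returns to start when N is a multiple of T_k.
All gears at start simultaneously when N is a common multiple of [18, 13, 9, 6]; the smallest such N is lcm(18, 13, 9, 6).
Start: lcm = T0 = 18
Fold in T1=13: gcd(18, 13) = 1; lcm(18, 13) = 18 * 13 / 1 = 234 / 1 = 234
Fold in T2=9: gcd(234, 9) = 9; lcm(234, 9) = 234 * 9 / 9 = 2106 / 9 = 234
Fold in T3=6: gcd(234, 6) = 6; lcm(234, 6) = 234 * 6 / 6 = 1404 / 6 = 234
Full cycle length = 234

Answer: 234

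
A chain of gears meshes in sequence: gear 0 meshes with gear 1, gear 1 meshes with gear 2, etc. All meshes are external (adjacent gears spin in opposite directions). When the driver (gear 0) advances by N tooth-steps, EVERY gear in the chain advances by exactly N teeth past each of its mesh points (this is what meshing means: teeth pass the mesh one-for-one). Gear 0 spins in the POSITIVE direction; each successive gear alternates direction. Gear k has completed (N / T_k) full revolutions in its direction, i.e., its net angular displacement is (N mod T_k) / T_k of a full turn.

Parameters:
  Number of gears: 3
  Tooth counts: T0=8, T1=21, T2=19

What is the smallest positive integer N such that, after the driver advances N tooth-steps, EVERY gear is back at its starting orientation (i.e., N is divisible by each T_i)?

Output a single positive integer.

Answer: 3192

Derivation:
Gear k returns to start when N is a multiple of T_k.
All gears at start simultaneously when N is a common multiple of [8, 21, 19]; the smallest such N is lcm(8, 21, 19).
Start: lcm = T0 = 8
Fold in T1=21: gcd(8, 21) = 1; lcm(8, 21) = 8 * 21 / 1 = 168 / 1 = 168
Fold in T2=19: gcd(168, 19) = 1; lcm(168, 19) = 168 * 19 / 1 = 3192 / 1 = 3192
Full cycle length = 3192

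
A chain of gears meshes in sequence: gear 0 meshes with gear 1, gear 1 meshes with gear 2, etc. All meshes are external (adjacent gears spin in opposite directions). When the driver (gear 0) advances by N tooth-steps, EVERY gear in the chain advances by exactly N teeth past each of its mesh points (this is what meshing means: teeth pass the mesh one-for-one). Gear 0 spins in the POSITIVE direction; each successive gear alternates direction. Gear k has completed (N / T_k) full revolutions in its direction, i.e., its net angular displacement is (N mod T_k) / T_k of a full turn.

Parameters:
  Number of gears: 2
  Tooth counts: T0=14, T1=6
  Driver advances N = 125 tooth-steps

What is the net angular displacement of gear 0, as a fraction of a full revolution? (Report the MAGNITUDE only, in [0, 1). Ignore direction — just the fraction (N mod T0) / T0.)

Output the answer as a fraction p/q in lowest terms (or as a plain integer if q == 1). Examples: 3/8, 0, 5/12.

Chain of 2 gears, tooth counts: [14, 6]
  gear 0: T0=14, direction=positive, advance = 125 mod 14 = 13 teeth = 13/14 turn
  gear 1: T1=6, direction=negative, advance = 125 mod 6 = 5 teeth = 5/6 turn
Gear 0: 125 mod 14 = 13
Fraction = 13 / 14 = 13/14 (gcd(13,14)=1) = 13/14

Answer: 13/14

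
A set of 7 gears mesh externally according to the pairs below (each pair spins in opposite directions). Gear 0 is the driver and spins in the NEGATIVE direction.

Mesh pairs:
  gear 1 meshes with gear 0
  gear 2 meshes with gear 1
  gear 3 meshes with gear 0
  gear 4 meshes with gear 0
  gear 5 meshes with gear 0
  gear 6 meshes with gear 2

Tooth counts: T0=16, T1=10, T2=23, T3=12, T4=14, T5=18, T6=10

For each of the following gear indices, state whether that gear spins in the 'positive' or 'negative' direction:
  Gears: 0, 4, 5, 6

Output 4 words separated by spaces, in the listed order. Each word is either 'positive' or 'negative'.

Answer: negative positive positive positive

Derivation:
Gear 0 (driver): negative (depth 0)
  gear 1: meshes with gear 0 -> depth 1 -> positive (opposite of gear 0)
  gear 2: meshes with gear 1 -> depth 2 -> negative (opposite of gear 1)
  gear 3: meshes with gear 0 -> depth 1 -> positive (opposite of gear 0)
  gear 4: meshes with gear 0 -> depth 1 -> positive (opposite of gear 0)
  gear 5: meshes with gear 0 -> depth 1 -> positive (opposite of gear 0)
  gear 6: meshes with gear 2 -> depth 3 -> positive (opposite of gear 2)
Queried indices 0, 4, 5, 6 -> negative, positive, positive, positive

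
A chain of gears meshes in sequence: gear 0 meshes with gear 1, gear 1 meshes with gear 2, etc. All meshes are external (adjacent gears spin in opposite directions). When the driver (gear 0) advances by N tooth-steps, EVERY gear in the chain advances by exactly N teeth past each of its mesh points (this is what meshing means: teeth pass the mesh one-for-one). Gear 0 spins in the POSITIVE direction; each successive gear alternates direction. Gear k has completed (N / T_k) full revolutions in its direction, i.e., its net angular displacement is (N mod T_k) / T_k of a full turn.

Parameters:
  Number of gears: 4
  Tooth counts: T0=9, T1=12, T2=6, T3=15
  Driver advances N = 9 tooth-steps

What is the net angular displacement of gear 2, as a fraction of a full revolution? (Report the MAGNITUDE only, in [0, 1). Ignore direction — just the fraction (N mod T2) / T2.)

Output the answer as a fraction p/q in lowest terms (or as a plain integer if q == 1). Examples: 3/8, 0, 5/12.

Answer: 1/2

Derivation:
Chain of 4 gears, tooth counts: [9, 12, 6, 15]
  gear 0: T0=9, direction=positive, advance = 9 mod 9 = 0 teeth = 0/9 turn
  gear 1: T1=12, direction=negative, advance = 9 mod 12 = 9 teeth = 9/12 turn
  gear 2: T2=6, direction=positive, advance = 9 mod 6 = 3 teeth = 3/6 turn
  gear 3: T3=15, direction=negative, advance = 9 mod 15 = 9 teeth = 9/15 turn
Gear 2: 9 mod 6 = 3
Fraction = 3 / 6 = 1/2 (gcd(3,6)=3) = 1/2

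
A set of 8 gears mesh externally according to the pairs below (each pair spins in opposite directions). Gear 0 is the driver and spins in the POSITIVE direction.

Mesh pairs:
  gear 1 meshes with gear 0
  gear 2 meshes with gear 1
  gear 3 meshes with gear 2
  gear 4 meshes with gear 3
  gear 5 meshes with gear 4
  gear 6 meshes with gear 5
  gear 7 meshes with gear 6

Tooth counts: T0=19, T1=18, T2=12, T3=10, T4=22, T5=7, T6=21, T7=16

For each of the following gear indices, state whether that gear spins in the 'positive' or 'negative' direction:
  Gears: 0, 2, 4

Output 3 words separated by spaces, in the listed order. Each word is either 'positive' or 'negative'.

Gear 0 (driver): positive (depth 0)
  gear 1: meshes with gear 0 -> depth 1 -> negative (opposite of gear 0)
  gear 2: meshes with gear 1 -> depth 2 -> positive (opposite of gear 1)
  gear 3: meshes with gear 2 -> depth 3 -> negative (opposite of gear 2)
  gear 4: meshes with gear 3 -> depth 4 -> positive (opposite of gear 3)
  gear 5: meshes with gear 4 -> depth 5 -> negative (opposite of gear 4)
  gear 6: meshes with gear 5 -> depth 6 -> positive (opposite of gear 5)
  gear 7: meshes with gear 6 -> depth 7 -> negative (opposite of gear 6)
Queried indices 0, 2, 4 -> positive, positive, positive

Answer: positive positive positive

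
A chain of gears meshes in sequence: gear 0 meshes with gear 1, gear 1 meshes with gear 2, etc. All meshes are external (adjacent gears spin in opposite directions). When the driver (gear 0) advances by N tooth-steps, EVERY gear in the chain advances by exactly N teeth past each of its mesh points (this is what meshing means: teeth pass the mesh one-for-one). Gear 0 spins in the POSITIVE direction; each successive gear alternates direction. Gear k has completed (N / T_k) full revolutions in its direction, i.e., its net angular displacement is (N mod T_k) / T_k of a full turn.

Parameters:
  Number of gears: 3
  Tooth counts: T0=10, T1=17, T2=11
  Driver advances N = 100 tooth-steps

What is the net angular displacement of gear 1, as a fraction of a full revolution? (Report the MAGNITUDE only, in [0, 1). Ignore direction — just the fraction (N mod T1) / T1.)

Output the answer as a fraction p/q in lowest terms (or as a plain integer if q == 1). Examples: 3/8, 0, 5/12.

Answer: 15/17

Derivation:
Chain of 3 gears, tooth counts: [10, 17, 11]
  gear 0: T0=10, direction=positive, advance = 100 mod 10 = 0 teeth = 0/10 turn
  gear 1: T1=17, direction=negative, advance = 100 mod 17 = 15 teeth = 15/17 turn
  gear 2: T2=11, direction=positive, advance = 100 mod 11 = 1 teeth = 1/11 turn
Gear 1: 100 mod 17 = 15
Fraction = 15 / 17 = 15/17 (gcd(15,17)=1) = 15/17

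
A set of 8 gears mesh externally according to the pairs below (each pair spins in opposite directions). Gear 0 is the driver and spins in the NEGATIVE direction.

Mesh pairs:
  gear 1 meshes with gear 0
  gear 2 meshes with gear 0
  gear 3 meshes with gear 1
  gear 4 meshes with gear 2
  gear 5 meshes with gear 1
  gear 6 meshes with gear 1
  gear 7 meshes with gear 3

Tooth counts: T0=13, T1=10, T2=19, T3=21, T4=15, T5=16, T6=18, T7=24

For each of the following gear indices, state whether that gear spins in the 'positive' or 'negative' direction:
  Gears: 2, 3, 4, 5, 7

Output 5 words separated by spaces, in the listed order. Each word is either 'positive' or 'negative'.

Gear 0 (driver): negative (depth 0)
  gear 1: meshes with gear 0 -> depth 1 -> positive (opposite of gear 0)
  gear 2: meshes with gear 0 -> depth 1 -> positive (opposite of gear 0)
  gear 3: meshes with gear 1 -> depth 2 -> negative (opposite of gear 1)
  gear 4: meshes with gear 2 -> depth 2 -> negative (opposite of gear 2)
  gear 5: meshes with gear 1 -> depth 2 -> negative (opposite of gear 1)
  gear 6: meshes with gear 1 -> depth 2 -> negative (opposite of gear 1)
  gear 7: meshes with gear 3 -> depth 3 -> positive (opposite of gear 3)
Queried indices 2, 3, 4, 5, 7 -> positive, negative, negative, negative, positive

Answer: positive negative negative negative positive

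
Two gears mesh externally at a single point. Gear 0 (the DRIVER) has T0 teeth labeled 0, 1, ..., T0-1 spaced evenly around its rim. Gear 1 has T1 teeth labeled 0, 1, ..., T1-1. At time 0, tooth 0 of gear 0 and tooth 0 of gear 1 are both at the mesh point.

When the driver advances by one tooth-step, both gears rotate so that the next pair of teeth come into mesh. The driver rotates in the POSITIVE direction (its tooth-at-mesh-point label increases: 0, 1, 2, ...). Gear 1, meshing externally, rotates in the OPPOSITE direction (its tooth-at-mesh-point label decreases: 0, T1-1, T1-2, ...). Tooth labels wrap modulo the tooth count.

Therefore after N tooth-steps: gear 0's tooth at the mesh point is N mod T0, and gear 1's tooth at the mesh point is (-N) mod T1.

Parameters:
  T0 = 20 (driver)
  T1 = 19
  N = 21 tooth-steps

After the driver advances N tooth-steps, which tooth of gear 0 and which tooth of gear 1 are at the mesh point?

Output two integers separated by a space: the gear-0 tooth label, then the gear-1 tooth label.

Gear 0 (driver, T0=20): tooth at mesh = N mod T0
  21 = 1 * 20 + 1, so 21 mod 20 = 1
  gear 0 tooth = 1
Gear 1 (driven, T1=19): tooth at mesh = (-N) mod T1
  21 = 1 * 19 + 2, so 21 mod 19 = 2
  (-21) mod 19 = (-2) mod 19 = 19 - 2 = 17
Mesh after 21 steps: gear-0 tooth 1 meets gear-1 tooth 17

Answer: 1 17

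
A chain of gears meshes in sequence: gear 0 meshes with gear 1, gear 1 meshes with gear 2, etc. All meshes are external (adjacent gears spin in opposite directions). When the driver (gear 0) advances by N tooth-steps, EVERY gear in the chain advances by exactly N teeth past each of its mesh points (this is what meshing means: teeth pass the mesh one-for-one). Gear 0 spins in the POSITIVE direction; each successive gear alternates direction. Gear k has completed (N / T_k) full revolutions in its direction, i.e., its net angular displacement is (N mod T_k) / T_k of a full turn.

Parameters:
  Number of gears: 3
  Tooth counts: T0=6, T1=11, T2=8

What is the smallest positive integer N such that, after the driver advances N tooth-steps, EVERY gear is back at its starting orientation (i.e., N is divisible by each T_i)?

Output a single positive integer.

Answer: 264

Derivation:
Gear k returns to start when N is a multiple of T_k.
All gears at start simultaneously when N is a common multiple of [6, 11, 8]; the smallest such N is lcm(6, 11, 8).
Start: lcm = T0 = 6
Fold in T1=11: gcd(6, 11) = 1; lcm(6, 11) = 6 * 11 / 1 = 66 / 1 = 66
Fold in T2=8: gcd(66, 8) = 2; lcm(66, 8) = 66 * 8 / 2 = 528 / 2 = 264
Full cycle length = 264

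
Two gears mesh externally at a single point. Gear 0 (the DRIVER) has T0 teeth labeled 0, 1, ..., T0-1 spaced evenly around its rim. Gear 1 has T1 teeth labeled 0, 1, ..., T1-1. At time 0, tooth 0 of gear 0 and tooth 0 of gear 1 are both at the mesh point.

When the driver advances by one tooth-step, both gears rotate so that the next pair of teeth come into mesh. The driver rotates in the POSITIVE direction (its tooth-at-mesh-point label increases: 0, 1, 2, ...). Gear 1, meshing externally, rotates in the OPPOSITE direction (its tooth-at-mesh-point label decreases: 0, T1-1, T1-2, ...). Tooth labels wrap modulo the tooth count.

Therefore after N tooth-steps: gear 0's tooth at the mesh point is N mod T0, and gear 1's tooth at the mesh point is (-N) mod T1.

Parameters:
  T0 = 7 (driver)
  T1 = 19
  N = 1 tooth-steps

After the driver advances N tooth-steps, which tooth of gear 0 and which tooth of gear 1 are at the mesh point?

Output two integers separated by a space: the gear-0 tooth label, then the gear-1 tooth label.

Answer: 1 18

Derivation:
Gear 0 (driver, T0=7): tooth at mesh = N mod T0
  1 = 0 * 7 + 1, so 1 mod 7 = 1
  gear 0 tooth = 1
Gear 1 (driven, T1=19): tooth at mesh = (-N) mod T1
  1 = 0 * 19 + 1, so 1 mod 19 = 1
  (-1) mod 19 = (-1) mod 19 = 19 - 1 = 18
Mesh after 1 steps: gear-0 tooth 1 meets gear-1 tooth 18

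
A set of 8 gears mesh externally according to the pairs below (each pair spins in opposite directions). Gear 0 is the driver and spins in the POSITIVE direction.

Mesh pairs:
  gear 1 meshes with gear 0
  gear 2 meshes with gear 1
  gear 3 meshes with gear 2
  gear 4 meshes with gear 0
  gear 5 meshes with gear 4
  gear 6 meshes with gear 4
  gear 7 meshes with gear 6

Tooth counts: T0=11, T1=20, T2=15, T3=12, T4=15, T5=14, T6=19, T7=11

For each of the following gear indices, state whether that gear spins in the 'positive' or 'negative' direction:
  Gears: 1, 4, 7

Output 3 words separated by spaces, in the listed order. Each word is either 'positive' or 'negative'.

Gear 0 (driver): positive (depth 0)
  gear 1: meshes with gear 0 -> depth 1 -> negative (opposite of gear 0)
  gear 2: meshes with gear 1 -> depth 2 -> positive (opposite of gear 1)
  gear 3: meshes with gear 2 -> depth 3 -> negative (opposite of gear 2)
  gear 4: meshes with gear 0 -> depth 1 -> negative (opposite of gear 0)
  gear 5: meshes with gear 4 -> depth 2 -> positive (opposite of gear 4)
  gear 6: meshes with gear 4 -> depth 2 -> positive (opposite of gear 4)
  gear 7: meshes with gear 6 -> depth 3 -> negative (opposite of gear 6)
Queried indices 1, 4, 7 -> negative, negative, negative

Answer: negative negative negative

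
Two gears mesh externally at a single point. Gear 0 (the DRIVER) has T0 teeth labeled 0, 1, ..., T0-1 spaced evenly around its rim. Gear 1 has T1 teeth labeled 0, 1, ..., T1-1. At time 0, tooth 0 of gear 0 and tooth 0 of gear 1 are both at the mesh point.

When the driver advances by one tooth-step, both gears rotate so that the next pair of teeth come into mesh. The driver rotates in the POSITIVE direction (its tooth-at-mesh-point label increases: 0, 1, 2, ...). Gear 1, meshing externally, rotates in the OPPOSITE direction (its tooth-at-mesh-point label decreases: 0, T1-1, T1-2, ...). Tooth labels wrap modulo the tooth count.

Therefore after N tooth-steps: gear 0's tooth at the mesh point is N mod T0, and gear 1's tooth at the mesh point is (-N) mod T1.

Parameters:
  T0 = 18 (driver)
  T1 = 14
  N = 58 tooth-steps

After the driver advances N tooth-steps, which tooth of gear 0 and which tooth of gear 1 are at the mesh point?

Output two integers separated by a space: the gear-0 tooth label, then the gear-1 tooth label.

Answer: 4 12

Derivation:
Gear 0 (driver, T0=18): tooth at mesh = N mod T0
  58 = 3 * 18 + 4, so 58 mod 18 = 4
  gear 0 tooth = 4
Gear 1 (driven, T1=14): tooth at mesh = (-N) mod T1
  58 = 4 * 14 + 2, so 58 mod 14 = 2
  (-58) mod 14 = (-2) mod 14 = 14 - 2 = 12
Mesh after 58 steps: gear-0 tooth 4 meets gear-1 tooth 12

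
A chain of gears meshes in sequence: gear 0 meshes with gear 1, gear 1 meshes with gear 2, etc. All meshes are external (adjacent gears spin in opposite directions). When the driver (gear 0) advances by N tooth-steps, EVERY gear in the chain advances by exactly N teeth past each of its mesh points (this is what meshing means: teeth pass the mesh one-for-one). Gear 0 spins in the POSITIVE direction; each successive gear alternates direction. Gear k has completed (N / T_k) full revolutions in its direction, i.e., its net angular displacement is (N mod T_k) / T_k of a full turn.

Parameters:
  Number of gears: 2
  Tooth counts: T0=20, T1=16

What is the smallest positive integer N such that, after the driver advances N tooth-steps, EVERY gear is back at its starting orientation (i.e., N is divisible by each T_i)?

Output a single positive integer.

Gear k returns to start when N is a multiple of T_k.
All gears at start simultaneously when N is a common multiple of [20, 16]; the smallest such N is lcm(20, 16).
Start: lcm = T0 = 20
Fold in T1=16: gcd(20, 16) = 4; lcm(20, 16) = 20 * 16 / 4 = 320 / 4 = 80
Full cycle length = 80

Answer: 80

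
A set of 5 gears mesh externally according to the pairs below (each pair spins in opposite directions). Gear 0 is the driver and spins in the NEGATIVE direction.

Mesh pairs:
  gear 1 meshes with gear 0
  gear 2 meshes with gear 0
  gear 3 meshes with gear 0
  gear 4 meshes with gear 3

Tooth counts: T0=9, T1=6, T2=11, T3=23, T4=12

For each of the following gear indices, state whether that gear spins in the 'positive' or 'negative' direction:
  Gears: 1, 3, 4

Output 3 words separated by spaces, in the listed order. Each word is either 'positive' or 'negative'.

Gear 0 (driver): negative (depth 0)
  gear 1: meshes with gear 0 -> depth 1 -> positive (opposite of gear 0)
  gear 2: meshes with gear 0 -> depth 1 -> positive (opposite of gear 0)
  gear 3: meshes with gear 0 -> depth 1 -> positive (opposite of gear 0)
  gear 4: meshes with gear 3 -> depth 2 -> negative (opposite of gear 3)
Queried indices 1, 3, 4 -> positive, positive, negative

Answer: positive positive negative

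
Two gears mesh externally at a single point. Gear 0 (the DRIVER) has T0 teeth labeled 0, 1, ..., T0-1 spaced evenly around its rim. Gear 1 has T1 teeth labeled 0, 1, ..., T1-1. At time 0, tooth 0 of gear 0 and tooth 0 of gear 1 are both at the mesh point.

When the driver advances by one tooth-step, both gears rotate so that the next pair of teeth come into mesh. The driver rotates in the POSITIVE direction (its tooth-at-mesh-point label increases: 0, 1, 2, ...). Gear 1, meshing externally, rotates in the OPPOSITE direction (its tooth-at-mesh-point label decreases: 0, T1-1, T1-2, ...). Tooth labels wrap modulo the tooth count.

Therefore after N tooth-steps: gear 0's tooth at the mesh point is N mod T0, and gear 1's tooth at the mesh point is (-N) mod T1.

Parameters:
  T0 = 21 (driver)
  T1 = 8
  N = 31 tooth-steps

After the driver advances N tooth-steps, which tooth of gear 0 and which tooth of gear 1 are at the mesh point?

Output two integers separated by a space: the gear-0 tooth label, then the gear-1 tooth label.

Gear 0 (driver, T0=21): tooth at mesh = N mod T0
  31 = 1 * 21 + 10, so 31 mod 21 = 10
  gear 0 tooth = 10
Gear 1 (driven, T1=8): tooth at mesh = (-N) mod T1
  31 = 3 * 8 + 7, so 31 mod 8 = 7
  (-31) mod 8 = (-7) mod 8 = 8 - 7 = 1
Mesh after 31 steps: gear-0 tooth 10 meets gear-1 tooth 1

Answer: 10 1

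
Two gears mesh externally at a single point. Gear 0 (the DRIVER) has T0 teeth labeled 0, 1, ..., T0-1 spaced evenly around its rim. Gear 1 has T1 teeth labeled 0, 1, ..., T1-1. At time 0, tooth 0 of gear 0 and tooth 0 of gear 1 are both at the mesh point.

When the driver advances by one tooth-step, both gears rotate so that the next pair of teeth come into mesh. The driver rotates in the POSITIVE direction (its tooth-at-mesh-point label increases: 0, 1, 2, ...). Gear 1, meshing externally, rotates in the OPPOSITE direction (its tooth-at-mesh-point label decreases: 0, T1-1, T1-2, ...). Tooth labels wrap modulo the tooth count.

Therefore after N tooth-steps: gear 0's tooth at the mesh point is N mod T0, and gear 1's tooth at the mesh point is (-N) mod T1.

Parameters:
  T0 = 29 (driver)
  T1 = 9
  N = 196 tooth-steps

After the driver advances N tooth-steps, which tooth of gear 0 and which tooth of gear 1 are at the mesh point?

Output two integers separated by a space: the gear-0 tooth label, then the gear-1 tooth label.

Gear 0 (driver, T0=29): tooth at mesh = N mod T0
  196 = 6 * 29 + 22, so 196 mod 29 = 22
  gear 0 tooth = 22
Gear 1 (driven, T1=9): tooth at mesh = (-N) mod T1
  196 = 21 * 9 + 7, so 196 mod 9 = 7
  (-196) mod 9 = (-7) mod 9 = 9 - 7 = 2
Mesh after 196 steps: gear-0 tooth 22 meets gear-1 tooth 2

Answer: 22 2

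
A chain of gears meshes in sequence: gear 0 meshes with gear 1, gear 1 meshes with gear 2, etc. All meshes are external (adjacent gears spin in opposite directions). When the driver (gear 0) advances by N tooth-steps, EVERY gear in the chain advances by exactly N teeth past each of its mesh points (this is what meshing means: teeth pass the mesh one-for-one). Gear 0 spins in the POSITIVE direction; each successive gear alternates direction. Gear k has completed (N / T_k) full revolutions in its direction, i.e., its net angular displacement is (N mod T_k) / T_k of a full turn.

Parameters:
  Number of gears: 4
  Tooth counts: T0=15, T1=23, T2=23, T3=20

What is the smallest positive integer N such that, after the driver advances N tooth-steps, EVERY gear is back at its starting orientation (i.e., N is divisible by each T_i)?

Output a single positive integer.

Answer: 1380

Derivation:
Gear k returns to start when N is a multiple of T_k.
All gears at start simultaneously when N is a common multiple of [15, 23, 23, 20]; the smallest such N is lcm(15, 23, 23, 20).
Start: lcm = T0 = 15
Fold in T1=23: gcd(15, 23) = 1; lcm(15, 23) = 15 * 23 / 1 = 345 / 1 = 345
Fold in T2=23: gcd(345, 23) = 23; lcm(345, 23) = 345 * 23 / 23 = 7935 / 23 = 345
Fold in T3=20: gcd(345, 20) = 5; lcm(345, 20) = 345 * 20 / 5 = 6900 / 5 = 1380
Full cycle length = 1380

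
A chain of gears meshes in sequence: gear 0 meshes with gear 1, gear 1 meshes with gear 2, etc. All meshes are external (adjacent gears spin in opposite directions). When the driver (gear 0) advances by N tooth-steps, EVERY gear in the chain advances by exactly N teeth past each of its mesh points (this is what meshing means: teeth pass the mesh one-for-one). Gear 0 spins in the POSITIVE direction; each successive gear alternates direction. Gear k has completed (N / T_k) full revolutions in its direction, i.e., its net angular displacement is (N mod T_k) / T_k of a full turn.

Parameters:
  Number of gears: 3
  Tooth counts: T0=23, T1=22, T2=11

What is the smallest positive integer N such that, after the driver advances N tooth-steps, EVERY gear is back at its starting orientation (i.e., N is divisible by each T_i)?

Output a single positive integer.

Gear k returns to start when N is a multiple of T_k.
All gears at start simultaneously when N is a common multiple of [23, 22, 11]; the smallest such N is lcm(23, 22, 11).
Start: lcm = T0 = 23
Fold in T1=22: gcd(23, 22) = 1; lcm(23, 22) = 23 * 22 / 1 = 506 / 1 = 506
Fold in T2=11: gcd(506, 11) = 11; lcm(506, 11) = 506 * 11 / 11 = 5566 / 11 = 506
Full cycle length = 506

Answer: 506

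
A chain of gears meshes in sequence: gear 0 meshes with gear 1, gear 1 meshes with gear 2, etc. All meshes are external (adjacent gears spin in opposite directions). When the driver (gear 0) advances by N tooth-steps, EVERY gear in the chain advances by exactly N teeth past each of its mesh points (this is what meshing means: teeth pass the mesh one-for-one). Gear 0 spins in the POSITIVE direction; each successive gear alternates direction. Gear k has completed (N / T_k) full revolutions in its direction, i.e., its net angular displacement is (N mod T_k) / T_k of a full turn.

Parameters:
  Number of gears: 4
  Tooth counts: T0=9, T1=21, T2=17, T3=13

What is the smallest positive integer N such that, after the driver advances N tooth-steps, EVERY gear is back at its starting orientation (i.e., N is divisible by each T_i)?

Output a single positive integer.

Gear k returns to start when N is a multiple of T_k.
All gears at start simultaneously when N is a common multiple of [9, 21, 17, 13]; the smallest such N is lcm(9, 21, 17, 13).
Start: lcm = T0 = 9
Fold in T1=21: gcd(9, 21) = 3; lcm(9, 21) = 9 * 21 / 3 = 189 / 3 = 63
Fold in T2=17: gcd(63, 17) = 1; lcm(63, 17) = 63 * 17 / 1 = 1071 / 1 = 1071
Fold in T3=13: gcd(1071, 13) = 1; lcm(1071, 13) = 1071 * 13 / 1 = 13923 / 1 = 13923
Full cycle length = 13923

Answer: 13923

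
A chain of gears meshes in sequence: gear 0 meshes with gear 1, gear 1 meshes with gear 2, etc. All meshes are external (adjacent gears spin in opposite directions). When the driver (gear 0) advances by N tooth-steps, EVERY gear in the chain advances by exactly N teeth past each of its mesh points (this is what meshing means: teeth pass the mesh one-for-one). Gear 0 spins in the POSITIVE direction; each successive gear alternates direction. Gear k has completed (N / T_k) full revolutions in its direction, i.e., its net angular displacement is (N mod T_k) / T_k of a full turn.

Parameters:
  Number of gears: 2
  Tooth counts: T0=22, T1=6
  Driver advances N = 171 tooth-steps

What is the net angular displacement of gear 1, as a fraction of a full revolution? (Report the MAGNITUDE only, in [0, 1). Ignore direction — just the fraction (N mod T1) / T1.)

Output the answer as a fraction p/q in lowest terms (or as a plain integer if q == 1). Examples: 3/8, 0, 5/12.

Answer: 1/2

Derivation:
Chain of 2 gears, tooth counts: [22, 6]
  gear 0: T0=22, direction=positive, advance = 171 mod 22 = 17 teeth = 17/22 turn
  gear 1: T1=6, direction=negative, advance = 171 mod 6 = 3 teeth = 3/6 turn
Gear 1: 171 mod 6 = 3
Fraction = 3 / 6 = 1/2 (gcd(3,6)=3) = 1/2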